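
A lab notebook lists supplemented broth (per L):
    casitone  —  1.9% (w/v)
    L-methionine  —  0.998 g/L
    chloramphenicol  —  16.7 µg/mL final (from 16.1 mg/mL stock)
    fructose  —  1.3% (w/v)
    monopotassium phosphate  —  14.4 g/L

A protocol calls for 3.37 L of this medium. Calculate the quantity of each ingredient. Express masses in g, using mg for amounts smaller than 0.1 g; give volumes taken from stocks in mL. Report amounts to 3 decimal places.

casitone 64.030 g; L-methionine 3.363 g; chloramphenicol 3.496 mL; fructose 43.810 g; monopotassium phosphate 48.528 g

Scale factor relative to 1 L: 3.37.
casitone: 1.9 g per 100 mL × 3370 mL ÷ 100 = 64.030 g
L-methionine: 0.998 g/L × 3.37 L = 3.363 g
chloramphenicol: V = C2·V2/C1 = 16.7 µg/mL × 3370 mL ÷ 16100 µg/mL = 3.496 mL
fructose: 1.3% w/v = 13 g/L → 13 × 3.37 L = 43.810 g
monopotassium phosphate: 14.4 g/L × 3.37 L = 48.528 g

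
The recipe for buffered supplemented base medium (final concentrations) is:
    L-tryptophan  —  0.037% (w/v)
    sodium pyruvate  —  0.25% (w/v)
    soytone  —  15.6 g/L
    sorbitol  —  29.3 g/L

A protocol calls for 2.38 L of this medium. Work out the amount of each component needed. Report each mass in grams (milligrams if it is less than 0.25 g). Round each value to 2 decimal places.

Working volume: 2.38 L.
L-tryptophan: 0.037 g per 100 mL × 2380 mL ÷ 100 = 0.88 g
sodium pyruvate: 0.25% w/v = 2.5 g/L → 2.5 × 2.38 L = 5.95 g
soytone: 15.6 g/L × 2.38 L = 37.13 g
sorbitol: 29.3 g/L × 2.38 L = 69.73 g

L-tryptophan 0.88 g; sodium pyruvate 5.95 g; soytone 37.13 g; sorbitol 69.73 g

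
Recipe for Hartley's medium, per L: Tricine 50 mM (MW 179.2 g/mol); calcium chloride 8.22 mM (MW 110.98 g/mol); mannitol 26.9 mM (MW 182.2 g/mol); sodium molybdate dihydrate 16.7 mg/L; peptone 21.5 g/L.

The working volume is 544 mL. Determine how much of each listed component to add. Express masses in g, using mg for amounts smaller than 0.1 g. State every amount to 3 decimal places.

Tricine 4.874 g; calcium chloride 0.496 g; mannitol 2.666 g; sodium molybdate dihydrate 9.085 mg; peptone 11.696 g

Scale factor relative to 1 L: 0.544.
Tricine: 50 mmol/L × 179.2 g/mol × 0.544 L ÷ 1000 = 4.874 g
calcium chloride: 8.22 mmol/L × 110.98 g/mol × 0.544 L ÷ 1000 = 0.496 g
mannitol: 26.9 mmol/L × 182.2 g/mol × 0.544 L ÷ 1000 = 2.666 g
sodium molybdate dihydrate: 16.7 mg/L × 0.544 L = 9.085 mg
peptone: 21.5 g/L × 0.544 L = 11.696 g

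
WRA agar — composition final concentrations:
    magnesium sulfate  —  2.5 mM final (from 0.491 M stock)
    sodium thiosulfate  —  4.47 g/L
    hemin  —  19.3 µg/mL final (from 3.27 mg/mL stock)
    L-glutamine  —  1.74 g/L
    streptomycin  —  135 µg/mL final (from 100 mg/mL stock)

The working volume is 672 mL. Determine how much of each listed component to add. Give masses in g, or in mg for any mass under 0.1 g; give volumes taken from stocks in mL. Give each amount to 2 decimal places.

magnesium sulfate 3.42 mL; sodium thiosulfate 3.00 g; hemin 3.97 mL; L-glutamine 1.17 g; streptomycin 0.91 mL

Scale factor relative to 1 L: 0.672.
magnesium sulfate: dilute stock: 2.5 mM × 672 mL ÷ 491 mM = 3.42 mL
sodium thiosulfate: 4.47 g/L × 0.672 L = 3.00 g
hemin: C1V1 = C2V2 → 19.3 µg/mL × 672 mL ÷ 3270 µg/mL = 3.97 mL
L-glutamine: 1.74 g/L × 0.672 L = 1.17 g
streptomycin: dilute stock: 135 µg/mL × 672 mL ÷ 100000 µg/mL = 0.91 mL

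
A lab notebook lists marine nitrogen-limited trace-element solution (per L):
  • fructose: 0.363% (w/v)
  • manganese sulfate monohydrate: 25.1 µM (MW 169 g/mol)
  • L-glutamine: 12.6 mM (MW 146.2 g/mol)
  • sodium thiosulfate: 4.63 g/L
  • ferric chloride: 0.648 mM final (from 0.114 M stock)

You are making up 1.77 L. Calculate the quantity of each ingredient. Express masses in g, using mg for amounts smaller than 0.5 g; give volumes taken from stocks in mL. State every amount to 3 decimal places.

Working volume: 1.77 L.
fructose: 0.363% w/v = 3.63 g/L → 3.63 × 1.77 L = 6.425 g
manganese sulfate monohydrate: 25.1 µmol/L × 169 g/mol × 1.77 L ÷ 1000 = 7.508 mg
L-glutamine: 12.6 mmol/L × 146.2 g/mol × 1.77 L ÷ 1000 = 3.261 g
sodium thiosulfate: 4.63 g/L × 1.77 L = 8.195 g
ferric chloride: dilute stock: 0.648 mM × 1770 mL ÷ 114 mM = 10.061 mL

fructose 6.425 g; manganese sulfate monohydrate 7.508 mg; L-glutamine 3.261 g; sodium thiosulfate 8.195 g; ferric chloride 10.061 mL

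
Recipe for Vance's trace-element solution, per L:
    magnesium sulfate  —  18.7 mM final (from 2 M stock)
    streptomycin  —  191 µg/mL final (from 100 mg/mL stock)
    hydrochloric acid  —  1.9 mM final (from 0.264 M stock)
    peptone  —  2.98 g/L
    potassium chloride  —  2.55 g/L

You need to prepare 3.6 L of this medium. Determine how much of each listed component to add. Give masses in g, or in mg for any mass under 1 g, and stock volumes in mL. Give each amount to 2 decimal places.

Scale factor relative to 1 L: 3.6.
magnesium sulfate: C1V1 = C2V2 → 18.7 mM × 3600 mL ÷ 2000 mM = 33.66 mL
streptomycin: dilute stock: 191 µg/mL × 3600 mL ÷ 100000 µg/mL = 6.88 mL
hydrochloric acid: V = C2·V2/C1 = 1.9 mM × 3600 mL ÷ 264 mM = 25.91 mL
peptone: 2.98 g/L × 3.6 L = 10.73 g
potassium chloride: 2.55 g/L × 3.6 L = 9.18 g

magnesium sulfate 33.66 mL; streptomycin 6.88 mL; hydrochloric acid 25.91 mL; peptone 10.73 g; potassium chloride 9.18 g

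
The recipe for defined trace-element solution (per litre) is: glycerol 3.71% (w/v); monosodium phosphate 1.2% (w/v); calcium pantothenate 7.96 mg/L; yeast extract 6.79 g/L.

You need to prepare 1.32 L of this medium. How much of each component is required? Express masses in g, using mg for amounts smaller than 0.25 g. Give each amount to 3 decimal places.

glycerol 48.972 g; monosodium phosphate 15.840 g; calcium pantothenate 10.507 mg; yeast extract 8.963 g

Scale factor relative to 1 L: 1.32.
glycerol: 3.71% w/v = 37.1 g/L → 37.1 × 1.32 L = 48.972 g
monosodium phosphate: 1.2% w/v = 12 g/L → 12 × 1.32 L = 15.840 g
calcium pantothenate: 7.96 mg/L × 1.32 L = 10.507 mg
yeast extract: 6.79 g/L × 1.32 L = 8.963 g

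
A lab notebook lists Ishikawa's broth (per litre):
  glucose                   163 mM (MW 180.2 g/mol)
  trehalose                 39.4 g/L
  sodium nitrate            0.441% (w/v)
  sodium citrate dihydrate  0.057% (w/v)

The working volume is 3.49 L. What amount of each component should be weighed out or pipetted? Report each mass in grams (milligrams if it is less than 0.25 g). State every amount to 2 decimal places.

glucose 102.51 g; trehalose 137.51 g; sodium nitrate 15.39 g; sodium citrate dihydrate 1.99 g

Working volume: 3.49 L.
glucose: 163 mmol/L × 180.2 g/mol × 3.49 L ÷ 1000 = 102.51 g
trehalose: 39.4 g/L × 3.49 L = 137.51 g
sodium nitrate: 0.441 g per 100 mL × 3490 mL ÷ 100 = 15.39 g
sodium citrate dihydrate: 0.057 g per 100 mL × 3490 mL ÷ 100 = 1.99 g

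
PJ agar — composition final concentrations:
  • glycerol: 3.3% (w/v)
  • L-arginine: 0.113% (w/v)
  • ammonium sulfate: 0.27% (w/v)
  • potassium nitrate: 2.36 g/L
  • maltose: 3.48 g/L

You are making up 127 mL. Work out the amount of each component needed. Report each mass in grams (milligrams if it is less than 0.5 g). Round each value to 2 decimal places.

Working volume: 127 mL = 0.127 L.
glycerol: 3.3% w/v = 33 g/L → 33 × 0.127 L = 4.19 g
L-arginine: 0.113% w/v = 1.13 g/L → 1.13 × 0.127 L = 0.14351 g = 143.51 mg
ammonium sulfate: 0.27 g per 100 mL × 127 mL ÷ 100 = 0.3429 g = 342.90 mg
potassium nitrate: 2.36 g/L × 0.127 L = 0.29972 g = 299.72 mg
maltose: 3.48 g/L × 0.127 L = 0.44196 g = 441.96 mg

glycerol 4.19 g; L-arginine 143.51 mg; ammonium sulfate 342.90 mg; potassium nitrate 299.72 mg; maltose 441.96 mg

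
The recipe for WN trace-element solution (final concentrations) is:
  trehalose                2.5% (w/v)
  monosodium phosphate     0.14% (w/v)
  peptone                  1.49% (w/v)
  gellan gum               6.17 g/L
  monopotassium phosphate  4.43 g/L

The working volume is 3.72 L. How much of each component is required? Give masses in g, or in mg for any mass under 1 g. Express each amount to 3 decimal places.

Working volume: 3.72 L.
trehalose: 2.5% w/v = 25 g/L → 25 × 3.72 L = 93.000 g
monosodium phosphate: 0.14% w/v = 1.4 g/L → 1.4 × 3.72 L = 5.208 g
peptone: 1.49 g per 100 mL × 3720 mL ÷ 100 = 55.428 g
gellan gum: 6.17 g/L × 3.72 L = 22.952 g
monopotassium phosphate: 4.43 g/L × 3.72 L = 16.480 g

trehalose 93.000 g; monosodium phosphate 5.208 g; peptone 55.428 g; gellan gum 22.952 g; monopotassium phosphate 16.480 g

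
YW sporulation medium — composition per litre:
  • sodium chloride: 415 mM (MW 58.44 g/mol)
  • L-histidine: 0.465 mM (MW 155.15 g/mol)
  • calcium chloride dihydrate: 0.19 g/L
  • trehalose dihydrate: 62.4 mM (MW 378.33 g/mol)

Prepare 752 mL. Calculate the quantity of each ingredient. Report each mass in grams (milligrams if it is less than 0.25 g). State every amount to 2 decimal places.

Target volume = 752 mL = 0.752 L.
sodium chloride: 415 mmol/L × 58.44 g/mol × 0.752 L ÷ 1000 = 18.24 g
L-histidine: 0.465 mmol/L × 155.15 mg/mmol × 0.752 L = 54.25 mg
calcium chloride dihydrate: 0.19 g/L × 0.752 L = 0.14288 g = 142.88 mg
trehalose dihydrate: 62.4 mmol/L × 378.33 g/mol × 0.752 L ÷ 1000 = 17.75 g

sodium chloride 18.24 g; L-histidine 54.25 mg; calcium chloride dihydrate 142.88 mg; trehalose dihydrate 17.75 g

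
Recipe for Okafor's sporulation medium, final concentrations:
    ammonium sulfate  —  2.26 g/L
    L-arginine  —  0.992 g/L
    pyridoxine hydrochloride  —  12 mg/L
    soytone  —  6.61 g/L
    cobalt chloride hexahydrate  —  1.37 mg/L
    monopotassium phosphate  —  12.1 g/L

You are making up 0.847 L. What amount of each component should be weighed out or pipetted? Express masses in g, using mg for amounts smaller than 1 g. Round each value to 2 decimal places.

Working volume: 0.847 L.
ammonium sulfate: 2.26 g/L × 0.847 L = 1.91 g
L-arginine: 0.992 g/L × 0.847 L = 0.840224 g = 840.22 mg
pyridoxine hydrochloride: 12 mg/L × 0.847 L = 10.16 mg
soytone: 6.61 g/L × 0.847 L = 5.60 g
cobalt chloride hexahydrate: 1.37 mg/L × 0.847 L = 1.16 mg
monopotassium phosphate: 12.1 g/L × 0.847 L = 10.25 g

ammonium sulfate 1.91 g; L-arginine 840.22 mg; pyridoxine hydrochloride 10.16 mg; soytone 5.60 g; cobalt chloride hexahydrate 1.16 mg; monopotassium phosphate 10.25 g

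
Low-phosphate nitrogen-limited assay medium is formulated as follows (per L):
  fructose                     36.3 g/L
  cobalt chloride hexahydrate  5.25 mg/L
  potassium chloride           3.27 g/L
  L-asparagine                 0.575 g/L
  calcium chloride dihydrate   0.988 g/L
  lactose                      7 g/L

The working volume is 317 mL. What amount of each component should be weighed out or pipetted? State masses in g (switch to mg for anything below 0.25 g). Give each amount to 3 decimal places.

fructose 11.507 g; cobalt chloride hexahydrate 1.664 mg; potassium chloride 1.037 g; L-asparagine 182.275 mg; calcium chloride dihydrate 0.313 g; lactose 2.219 g

Working volume: 317 mL = 0.317 L.
fructose: 36.3 g/L × 0.317 L = 11.507 g
cobalt chloride hexahydrate: 5.25 mg/L × 0.317 L = 1.664 mg
potassium chloride: 3.27 g/L × 0.317 L = 1.037 g
L-asparagine: 0.575 g/L × 0.317 L = 0.182275 g = 182.275 mg
calcium chloride dihydrate: 0.988 g/L × 0.317 L = 0.313 g
lactose: 7 g/L × 0.317 L = 2.219 g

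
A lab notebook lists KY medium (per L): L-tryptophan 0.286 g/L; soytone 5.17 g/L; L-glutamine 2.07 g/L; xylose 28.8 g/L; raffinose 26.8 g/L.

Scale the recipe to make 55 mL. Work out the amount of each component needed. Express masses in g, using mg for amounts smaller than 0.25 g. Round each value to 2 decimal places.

Target volume = 55 mL = 0.055 L.
L-tryptophan: 0.286 g/L × 0.055 L = 0.01573 g = 15.73 mg
soytone: 5.17 g/L × 0.055 L = 0.28 g
L-glutamine: 2.07 g/L × 0.055 L = 0.11385 g = 113.85 mg
xylose: 28.8 g/L × 0.055 L = 1.58 g
raffinose: 26.8 g/L × 0.055 L = 1.47 g

L-tryptophan 15.73 mg; soytone 0.28 g; L-glutamine 113.85 mg; xylose 1.58 g; raffinose 1.47 g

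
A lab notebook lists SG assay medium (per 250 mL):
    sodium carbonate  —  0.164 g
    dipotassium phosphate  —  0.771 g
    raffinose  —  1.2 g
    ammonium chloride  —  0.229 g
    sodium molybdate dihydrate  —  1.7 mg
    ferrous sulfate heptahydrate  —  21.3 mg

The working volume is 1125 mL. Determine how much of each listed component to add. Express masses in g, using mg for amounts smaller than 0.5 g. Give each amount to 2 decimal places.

sodium carbonate 0.74 g; dipotassium phosphate 3.47 g; raffinose 5.40 g; ammonium chloride 1.03 g; sodium molybdate dihydrate 7.65 mg; ferrous sulfate heptahydrate 95.85 mg

Scale factor = 1125 mL / 250 mL = 4.5.
sodium carbonate: 0.164 g × (1125 mL / 250 mL) = 0.74 g
dipotassium phosphate: 0.771 g × (1125 mL / 250 mL) = 3.47 g
raffinose: 1.2 g × (1125 mL / 250 mL) = 5.40 g
ammonium chloride: 0.229 g × (1125 mL / 250 mL) = 1.03 g
sodium molybdate dihydrate: 1.7 mg × (1125 mL / 250 mL) = 7.65 mg
ferrous sulfate heptahydrate: 21.3 mg × (1125 mL / 250 mL) = 95.85 mg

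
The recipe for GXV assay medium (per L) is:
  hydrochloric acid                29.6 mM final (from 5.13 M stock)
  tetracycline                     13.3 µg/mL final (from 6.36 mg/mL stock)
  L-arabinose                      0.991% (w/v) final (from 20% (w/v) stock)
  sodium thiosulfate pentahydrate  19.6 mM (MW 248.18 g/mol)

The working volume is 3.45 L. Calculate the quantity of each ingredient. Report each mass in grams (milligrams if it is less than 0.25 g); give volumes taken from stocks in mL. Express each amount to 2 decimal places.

hydrochloric acid 19.91 mL; tetracycline 7.21 mL; L-arabinose 170.95 mL; sodium thiosulfate pentahydrate 16.78 g

Scale factor relative to 1 L: 3.45.
hydrochloric acid: C1V1 = C2V2 → 29.6 mM × 3450 mL ÷ 5130 mM = 19.91 mL
tetracycline: V = C2·V2/C1 = 13.3 µg/mL × 3450 mL ÷ 6360 µg/mL = 7.21 mL
L-arabinose: C1V1 = C2V2 → 0.991% ÷ 20% × 3450 mL = 170.95 mL
sodium thiosulfate pentahydrate: 19.6 mmol/L × 248.18 g/mol × 3.45 L ÷ 1000 = 16.78 g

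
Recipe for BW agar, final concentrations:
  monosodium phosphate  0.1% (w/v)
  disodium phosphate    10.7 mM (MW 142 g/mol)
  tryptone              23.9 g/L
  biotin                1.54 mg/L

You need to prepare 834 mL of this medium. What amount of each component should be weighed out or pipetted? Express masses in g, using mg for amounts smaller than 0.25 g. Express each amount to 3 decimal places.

monosodium phosphate 0.834 g; disodium phosphate 1.267 g; tryptone 19.933 g; biotin 1.284 mg

Working volume: 834 mL = 0.834 L.
monosodium phosphate: 0.1 g per 100 mL × 834 mL ÷ 100 = 0.834 g
disodium phosphate: 10.7 mmol/L × 142 g/mol × 0.834 L ÷ 1000 = 1.267 g
tryptone: 23.9 g/L × 0.834 L = 19.933 g
biotin: 1.54 mg/L × 0.834 L = 1.284 mg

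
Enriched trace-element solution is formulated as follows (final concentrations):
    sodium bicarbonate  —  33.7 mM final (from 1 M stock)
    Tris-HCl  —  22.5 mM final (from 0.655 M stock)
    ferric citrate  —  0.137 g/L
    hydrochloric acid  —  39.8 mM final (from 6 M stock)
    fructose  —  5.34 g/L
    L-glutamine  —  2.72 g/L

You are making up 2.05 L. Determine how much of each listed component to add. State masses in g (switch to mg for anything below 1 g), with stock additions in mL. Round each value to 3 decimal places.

Working volume: 2.05 L.
sodium bicarbonate: V = C2·V2/C1 = 33.7 mM × 2050 mL ÷ 1000 mM = 69.085 mL
Tris-HCl: C1V1 = C2V2 → 22.5 mM × 2050 mL ÷ 655 mM = 70.420 mL
ferric citrate: 0.137 g/L × 2.05 L = 0.28085 g = 280.850 mg
hydrochloric acid: C1V1 = C2V2 → 39.8 mM × 2050 mL ÷ 6000 mM = 13.598 mL
fructose: 5.34 g/L × 2.05 L = 10.947 g
L-glutamine: 2.72 g/L × 2.05 L = 5.576 g

sodium bicarbonate 69.085 mL; Tris-HCl 70.420 mL; ferric citrate 280.850 mg; hydrochloric acid 13.598 mL; fructose 10.947 g; L-glutamine 5.576 g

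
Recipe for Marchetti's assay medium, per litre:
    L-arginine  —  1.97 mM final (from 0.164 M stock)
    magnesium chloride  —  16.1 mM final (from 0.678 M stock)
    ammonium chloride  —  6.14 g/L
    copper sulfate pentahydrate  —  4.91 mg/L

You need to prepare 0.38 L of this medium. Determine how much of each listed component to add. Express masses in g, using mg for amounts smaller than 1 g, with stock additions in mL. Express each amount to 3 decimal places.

Working volume: 0.38 L.
L-arginine: V = C2·V2/C1 = 1.97 mM × 380 mL ÷ 164 mM = 4.565 mL
magnesium chloride: V = C2·V2/C1 = 16.1 mM × 380 mL ÷ 678 mM = 9.024 mL
ammonium chloride: 6.14 g/L × 0.38 L = 2.333 g
copper sulfate pentahydrate: 4.91 mg/L × 0.38 L = 1.866 mg

L-arginine 4.565 mL; magnesium chloride 9.024 mL; ammonium chloride 2.333 g; copper sulfate pentahydrate 1.866 mg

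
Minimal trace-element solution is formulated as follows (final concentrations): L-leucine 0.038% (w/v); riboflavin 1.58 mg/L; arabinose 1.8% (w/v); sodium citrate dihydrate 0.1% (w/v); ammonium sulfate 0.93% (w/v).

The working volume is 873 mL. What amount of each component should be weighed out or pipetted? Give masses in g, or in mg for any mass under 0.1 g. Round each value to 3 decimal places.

Working volume: 873 mL = 0.873 L.
L-leucine: 0.038 g per 100 mL × 873 mL ÷ 100 = 0.332 g
riboflavin: 1.58 mg/L × 0.873 L = 1.379 mg
arabinose: 1.8% w/v = 18 g/L → 18 × 0.873 L = 15.714 g
sodium citrate dihydrate: 0.1% w/v = 1 g/L → 1 × 0.873 L = 0.873 g
ammonium sulfate: 0.93% w/v = 9.3 g/L → 9.3 × 0.873 L = 8.119 g

L-leucine 0.332 g; riboflavin 1.379 mg; arabinose 15.714 g; sodium citrate dihydrate 0.873 g; ammonium sulfate 8.119 g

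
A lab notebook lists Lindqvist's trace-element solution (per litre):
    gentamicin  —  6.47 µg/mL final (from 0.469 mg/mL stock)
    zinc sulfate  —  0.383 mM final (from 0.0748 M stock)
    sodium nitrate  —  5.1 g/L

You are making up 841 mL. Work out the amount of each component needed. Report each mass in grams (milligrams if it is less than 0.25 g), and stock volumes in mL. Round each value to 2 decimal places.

gentamicin 11.60 mL; zinc sulfate 4.31 mL; sodium nitrate 4.29 g

Scale factor relative to 1 L: 0.841.
gentamicin: dilute stock: 6.47 µg/mL × 841 mL ÷ 469 µg/mL = 11.60 mL
zinc sulfate: V = C2·V2/C1 = 0.383 mM × 841 mL ÷ 74.8 mM = 4.31 mL
sodium nitrate: 5.1 g/L × 0.841 L = 4.29 g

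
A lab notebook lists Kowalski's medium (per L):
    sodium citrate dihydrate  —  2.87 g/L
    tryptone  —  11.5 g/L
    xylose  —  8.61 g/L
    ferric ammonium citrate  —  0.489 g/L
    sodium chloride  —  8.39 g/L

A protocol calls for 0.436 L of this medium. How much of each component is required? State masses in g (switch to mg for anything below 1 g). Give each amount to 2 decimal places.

Scale factor relative to 1 L: 0.436.
sodium citrate dihydrate: 2.87 g/L × 0.436 L = 1.25 g
tryptone: 11.5 g/L × 0.436 L = 5.01 g
xylose: 8.61 g/L × 0.436 L = 3.75 g
ferric ammonium citrate: 0.489 g/L × 0.436 L = 0.213204 g = 213.20 mg
sodium chloride: 8.39 g/L × 0.436 L = 3.66 g

sodium citrate dihydrate 1.25 g; tryptone 5.01 g; xylose 3.75 g; ferric ammonium citrate 213.20 mg; sodium chloride 3.66 g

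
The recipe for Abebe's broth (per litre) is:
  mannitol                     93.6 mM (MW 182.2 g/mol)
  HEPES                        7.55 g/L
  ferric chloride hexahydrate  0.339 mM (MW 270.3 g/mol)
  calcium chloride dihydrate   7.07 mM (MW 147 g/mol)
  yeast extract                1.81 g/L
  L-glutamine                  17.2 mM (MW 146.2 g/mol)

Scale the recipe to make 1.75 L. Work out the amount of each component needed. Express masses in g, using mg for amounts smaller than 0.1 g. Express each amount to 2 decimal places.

mannitol 29.84 g; HEPES 13.21 g; ferric chloride hexahydrate 0.16 g; calcium chloride dihydrate 1.82 g; yeast extract 3.17 g; L-glutamine 4.40 g

Working volume: 1.75 L.
mannitol: 93.6 mmol/L × 182.2 g/mol × 1.75 L ÷ 1000 = 29.84 g
HEPES: 7.55 g/L × 1.75 L = 13.21 g
ferric chloride hexahydrate: 0.339 mmol/L × 270.3 g/mol × 1.75 L ÷ 1000 = 0.16 g
calcium chloride dihydrate: 7.07 mmol/L × 147 g/mol × 1.75 L ÷ 1000 = 1.82 g
yeast extract: 1.81 g/L × 1.75 L = 3.17 g
L-glutamine: 17.2 mmol/L × 146.2 g/mol × 1.75 L ÷ 1000 = 4.40 g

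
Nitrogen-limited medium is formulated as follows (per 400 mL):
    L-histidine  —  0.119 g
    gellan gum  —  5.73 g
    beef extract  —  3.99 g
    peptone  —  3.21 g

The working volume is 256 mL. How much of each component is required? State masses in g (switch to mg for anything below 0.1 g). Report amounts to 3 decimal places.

L-histidine 76.160 mg; gellan gum 3.667 g; beef extract 2.554 g; peptone 2.054 g

Scale factor = 256 mL / 400 mL = 0.64.
L-histidine: 0.119 g × (256 mL / 400 mL) = 0.07616 g = 76.160 mg
gellan gum: 5.73 g × (256 mL / 400 mL) = 3.667 g
beef extract: 3.99 g × (256 mL / 400 mL) = 2.554 g
peptone: 3.21 g × (256 mL / 400 mL) = 2.054 g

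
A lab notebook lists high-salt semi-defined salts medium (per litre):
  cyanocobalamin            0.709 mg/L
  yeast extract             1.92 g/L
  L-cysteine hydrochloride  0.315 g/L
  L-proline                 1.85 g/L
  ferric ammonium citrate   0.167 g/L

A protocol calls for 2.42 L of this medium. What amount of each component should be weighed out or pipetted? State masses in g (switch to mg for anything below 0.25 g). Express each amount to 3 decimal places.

Working volume: 2.42 L.
cyanocobalamin: 0.709 mg/L × 2.42 L = 1.716 mg
yeast extract: 1.92 g/L × 2.42 L = 4.646 g
L-cysteine hydrochloride: 0.315 g/L × 2.42 L = 0.762 g
L-proline: 1.85 g/L × 2.42 L = 4.477 g
ferric ammonium citrate: 0.167 g/L × 2.42 L = 0.404 g

cyanocobalamin 1.716 mg; yeast extract 4.646 g; L-cysteine hydrochloride 0.762 g; L-proline 4.477 g; ferric ammonium citrate 0.404 g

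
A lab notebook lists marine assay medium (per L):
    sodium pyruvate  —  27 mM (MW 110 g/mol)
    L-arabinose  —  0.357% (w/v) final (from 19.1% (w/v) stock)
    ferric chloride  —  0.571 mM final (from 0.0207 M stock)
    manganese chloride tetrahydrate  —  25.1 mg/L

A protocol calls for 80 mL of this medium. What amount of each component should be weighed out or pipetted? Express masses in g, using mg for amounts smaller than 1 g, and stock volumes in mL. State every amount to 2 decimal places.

Target volume = 80 mL = 0.08 L.
sodium pyruvate: 27 mmol/L × 110 mg/mmol × 0.08 L = 237.60 mg
L-arabinose: V = C2·V2/C1 = 0.357% ÷ 19.1% × 80 mL = 1.50 mL
ferric chloride: dilute stock: 0.571 mM × 80 mL ÷ 20.7 mM = 2.21 mL
manganese chloride tetrahydrate: 25.1 mg/L × 0.08 L = 2.01 mg

sodium pyruvate 237.60 mg; L-arabinose 1.50 mL; ferric chloride 2.21 mL; manganese chloride tetrahydrate 2.01 mg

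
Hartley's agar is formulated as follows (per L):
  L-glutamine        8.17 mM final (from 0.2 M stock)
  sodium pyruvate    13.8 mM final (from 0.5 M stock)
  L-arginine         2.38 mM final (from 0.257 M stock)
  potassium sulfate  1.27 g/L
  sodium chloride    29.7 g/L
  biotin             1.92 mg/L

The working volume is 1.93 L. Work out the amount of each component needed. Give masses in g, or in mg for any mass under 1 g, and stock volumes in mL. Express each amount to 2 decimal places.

L-glutamine 78.84 mL; sodium pyruvate 53.27 mL; L-arginine 17.87 mL; potassium sulfate 2.45 g; sodium chloride 57.32 g; biotin 3.71 mg

Scale factor relative to 1 L: 1.93.
L-glutamine: C1V1 = C2V2 → 8.17 mM × 1930 mL ÷ 200 mM = 78.84 mL
sodium pyruvate: V = C2·V2/C1 = 13.8 mM × 1930 mL ÷ 500 mM = 53.27 mL
L-arginine: V = C2·V2/C1 = 2.38 mM × 1930 mL ÷ 257 mM = 17.87 mL
potassium sulfate: 1.27 g/L × 1.93 L = 2.45 g
sodium chloride: 29.7 g/L × 1.93 L = 57.32 g
biotin: 1.92 mg/L × 1.93 L = 3.71 mg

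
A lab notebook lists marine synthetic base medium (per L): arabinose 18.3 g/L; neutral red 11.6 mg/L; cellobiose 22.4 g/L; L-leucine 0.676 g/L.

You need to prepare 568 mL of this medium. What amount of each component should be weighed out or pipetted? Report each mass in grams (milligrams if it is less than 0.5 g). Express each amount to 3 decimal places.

Working volume: 568 mL = 0.568 L.
arabinose: 18.3 g/L × 0.568 L = 10.394 g
neutral red: 11.6 mg/L × 0.568 L = 6.589 mg
cellobiose: 22.4 g/L × 0.568 L = 12.723 g
L-leucine: 0.676 g/L × 0.568 L = 0.383968 g = 383.968 mg

arabinose 10.394 g; neutral red 6.589 mg; cellobiose 12.723 g; L-leucine 383.968 mg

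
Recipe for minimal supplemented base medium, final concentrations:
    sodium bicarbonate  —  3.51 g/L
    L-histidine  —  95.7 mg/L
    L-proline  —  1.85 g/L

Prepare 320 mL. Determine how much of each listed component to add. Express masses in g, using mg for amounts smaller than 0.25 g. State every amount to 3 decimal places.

Target volume = 320 mL = 0.32 L.
sodium bicarbonate: 3.51 g/L × 0.32 L = 1.123 g
L-histidine: 95.7 mg/L × 0.32 L = 30.624 mg
L-proline: 1.85 g/L × 0.32 L = 0.592 g

sodium bicarbonate 1.123 g; L-histidine 30.624 mg; L-proline 0.592 g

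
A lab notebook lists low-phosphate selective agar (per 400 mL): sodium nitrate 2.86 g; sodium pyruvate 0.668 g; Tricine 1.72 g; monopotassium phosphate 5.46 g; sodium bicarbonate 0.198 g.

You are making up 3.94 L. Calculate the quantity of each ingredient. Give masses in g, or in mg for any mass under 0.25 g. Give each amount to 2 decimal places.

Scale factor = 3940 mL / 400 mL = 9.85.
sodium nitrate: 2.86 g × (3940 mL / 400 mL) = 28.17 g
sodium pyruvate: 0.668 g × (3940 mL / 400 mL) = 6.58 g
Tricine: 1.72 g × (3940 mL / 400 mL) = 16.94 g
monopotassium phosphate: 5.46 g × (3940 mL / 400 mL) = 53.78 g
sodium bicarbonate: 0.198 g × (3940 mL / 400 mL) = 1.95 g

sodium nitrate 28.17 g; sodium pyruvate 6.58 g; Tricine 16.94 g; monopotassium phosphate 53.78 g; sodium bicarbonate 1.95 g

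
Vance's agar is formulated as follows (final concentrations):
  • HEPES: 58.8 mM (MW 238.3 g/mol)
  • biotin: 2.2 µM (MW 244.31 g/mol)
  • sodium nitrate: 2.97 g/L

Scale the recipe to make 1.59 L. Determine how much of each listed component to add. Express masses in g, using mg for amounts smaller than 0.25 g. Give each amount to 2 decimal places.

Working volume: 1.59 L.
HEPES: 58.8 mmol/L × 238.3 g/mol × 1.59 L ÷ 1000 = 22.28 g
biotin: 2.2 µmol/L × 244.31 g/mol × 1.59 L ÷ 1000 = 0.85 mg
sodium nitrate: 2.97 g/L × 1.59 L = 4.72 g

HEPES 22.28 g; biotin 0.85 mg; sodium nitrate 4.72 g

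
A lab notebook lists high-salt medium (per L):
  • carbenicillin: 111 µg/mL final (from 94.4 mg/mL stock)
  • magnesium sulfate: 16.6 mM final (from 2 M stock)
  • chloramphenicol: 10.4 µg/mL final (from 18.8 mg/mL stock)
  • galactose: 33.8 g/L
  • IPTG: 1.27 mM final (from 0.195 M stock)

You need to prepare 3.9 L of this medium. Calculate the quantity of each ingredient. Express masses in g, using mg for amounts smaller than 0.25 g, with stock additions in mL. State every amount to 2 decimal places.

carbenicillin 4.59 mL; magnesium sulfate 32.37 mL; chloramphenicol 2.16 mL; galactose 131.82 g; IPTG 25.40 mL

Scale factor relative to 1 L: 3.9.
carbenicillin: V = C2·V2/C1 = 111 µg/mL × 3900 mL ÷ 94400 µg/mL = 4.59 mL
magnesium sulfate: C1V1 = C2V2 → 16.6 mM × 3900 mL ÷ 2000 mM = 32.37 mL
chloramphenicol: dilute stock: 10.4 µg/mL × 3900 mL ÷ 18800 µg/mL = 2.16 mL
galactose: 33.8 g/L × 3.9 L = 131.82 g
IPTG: C1V1 = C2V2 → 1.27 mM × 3900 mL ÷ 195 mM = 25.40 mL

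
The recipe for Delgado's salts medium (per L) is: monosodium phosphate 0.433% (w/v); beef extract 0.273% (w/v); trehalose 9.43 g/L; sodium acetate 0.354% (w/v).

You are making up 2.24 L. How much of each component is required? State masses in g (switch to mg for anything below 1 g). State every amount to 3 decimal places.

Working volume: 2.24 L.
monosodium phosphate: 0.433 g per 100 mL × 2240 mL ÷ 100 = 9.699 g
beef extract: 0.273% w/v = 2.73 g/L → 2.73 × 2.24 L = 6.115 g
trehalose: 9.43 g/L × 2.24 L = 21.123 g
sodium acetate: 0.354 g per 100 mL × 2240 mL ÷ 100 = 7.930 g

monosodium phosphate 9.699 g; beef extract 6.115 g; trehalose 21.123 g; sodium acetate 7.930 g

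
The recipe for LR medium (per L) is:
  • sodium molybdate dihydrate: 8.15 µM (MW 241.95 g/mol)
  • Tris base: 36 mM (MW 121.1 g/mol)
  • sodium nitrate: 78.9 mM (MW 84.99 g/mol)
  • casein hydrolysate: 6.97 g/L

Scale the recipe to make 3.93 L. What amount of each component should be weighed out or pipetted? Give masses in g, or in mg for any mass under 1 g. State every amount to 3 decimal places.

sodium molybdate dihydrate 7.750 mg; Tris base 17.133 g; sodium nitrate 26.353 g; casein hydrolysate 27.392 g

Scale factor relative to 1 L: 3.93.
sodium molybdate dihydrate: 8.15 µmol/L × 241.95 g/mol × 3.93 L ÷ 1000 = 7.750 mg
Tris base: 36 mmol/L × 121.1 g/mol × 3.93 L ÷ 1000 = 17.133 g
sodium nitrate: 78.9 mmol/L × 84.99 g/mol × 3.93 L ÷ 1000 = 26.353 g
casein hydrolysate: 6.97 g/L × 3.93 L = 27.392 g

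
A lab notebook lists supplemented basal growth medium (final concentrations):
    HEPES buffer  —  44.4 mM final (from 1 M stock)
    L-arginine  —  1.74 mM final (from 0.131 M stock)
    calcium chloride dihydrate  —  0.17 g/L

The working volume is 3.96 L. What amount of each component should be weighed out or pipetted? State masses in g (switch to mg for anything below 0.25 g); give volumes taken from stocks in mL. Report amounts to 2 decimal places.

Working volume: 3.96 L.
HEPES buffer: dilute stock: 44.4 mM × 3960 mL ÷ 1000 mM = 175.82 mL
L-arginine: dilute stock: 1.74 mM × 3960 mL ÷ 131 mM = 52.60 mL
calcium chloride dihydrate: 0.17 g/L × 3.96 L = 0.67 g

HEPES buffer 175.82 mL; L-arginine 52.60 mL; calcium chloride dihydrate 0.67 g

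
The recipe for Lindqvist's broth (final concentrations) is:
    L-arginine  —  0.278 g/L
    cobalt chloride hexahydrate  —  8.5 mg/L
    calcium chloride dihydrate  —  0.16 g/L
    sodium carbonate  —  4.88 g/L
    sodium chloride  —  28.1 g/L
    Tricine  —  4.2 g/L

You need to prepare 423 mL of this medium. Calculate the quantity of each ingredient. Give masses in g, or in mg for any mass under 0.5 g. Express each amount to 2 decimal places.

L-arginine 117.59 mg; cobalt chloride hexahydrate 3.60 mg; calcium chloride dihydrate 67.68 mg; sodium carbonate 2.06 g; sodium chloride 11.89 g; Tricine 1.78 g

Scale factor relative to 1 L: 0.423.
L-arginine: 0.278 g/L × 0.423 L = 0.117594 g = 117.59 mg
cobalt chloride hexahydrate: 8.5 mg/L × 0.423 L = 3.60 mg
calcium chloride dihydrate: 0.16 g/L × 0.423 L = 0.06768 g = 67.68 mg
sodium carbonate: 4.88 g/L × 0.423 L = 2.06 g
sodium chloride: 28.1 g/L × 0.423 L = 11.89 g
Tricine: 4.2 g/L × 0.423 L = 1.78 g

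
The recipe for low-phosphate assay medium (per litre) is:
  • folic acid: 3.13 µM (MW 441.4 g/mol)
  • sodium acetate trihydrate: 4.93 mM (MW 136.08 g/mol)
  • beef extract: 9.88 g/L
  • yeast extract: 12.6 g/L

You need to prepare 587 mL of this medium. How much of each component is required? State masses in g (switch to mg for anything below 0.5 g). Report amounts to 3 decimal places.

Scale factor relative to 1 L: 0.587.
folic acid: 3.13 µmol/L × 441.4 g/mol × 0.587 L ÷ 1000 = 0.811 mg
sodium acetate trihydrate: 4.93 mmol/L × 136.08 mg/mmol × 0.587 L = 393.803 mg
beef extract: 9.88 g/L × 0.587 L = 5.800 g
yeast extract: 12.6 g/L × 0.587 L = 7.396 g

folic acid 0.811 mg; sodium acetate trihydrate 393.803 mg; beef extract 5.800 g; yeast extract 7.396 g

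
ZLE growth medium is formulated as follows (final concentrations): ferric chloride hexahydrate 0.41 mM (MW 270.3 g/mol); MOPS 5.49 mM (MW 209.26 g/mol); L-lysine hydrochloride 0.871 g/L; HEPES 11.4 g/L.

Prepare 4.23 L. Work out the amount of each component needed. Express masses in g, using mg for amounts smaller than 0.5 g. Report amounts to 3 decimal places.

ferric chloride hexahydrate 468.781 mg; MOPS 4.860 g; L-lysine hydrochloride 3.684 g; HEPES 48.222 g

Working volume: 4.23 L.
ferric chloride hexahydrate: 0.41 mmol/L × 270.3 mg/mmol × 4.23 L = 468.781 mg
MOPS: 5.49 mmol/L × 209.26 g/mol × 4.23 L ÷ 1000 = 4.860 g
L-lysine hydrochloride: 0.871 g/L × 4.23 L = 3.684 g
HEPES: 11.4 g/L × 4.23 L = 48.222 g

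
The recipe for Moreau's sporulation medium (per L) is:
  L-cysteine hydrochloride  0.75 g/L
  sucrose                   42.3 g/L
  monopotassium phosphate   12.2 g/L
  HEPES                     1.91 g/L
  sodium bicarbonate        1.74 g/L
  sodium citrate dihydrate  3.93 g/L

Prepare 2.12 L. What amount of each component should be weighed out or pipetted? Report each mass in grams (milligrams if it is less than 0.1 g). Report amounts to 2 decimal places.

Working volume: 2.12 L.
L-cysteine hydrochloride: 0.75 g/L × 2.12 L = 1.59 g
sucrose: 42.3 g/L × 2.12 L = 89.68 g
monopotassium phosphate: 12.2 g/L × 2.12 L = 25.86 g
HEPES: 1.91 g/L × 2.12 L = 4.05 g
sodium bicarbonate: 1.74 g/L × 2.12 L = 3.69 g
sodium citrate dihydrate: 3.93 g/L × 2.12 L = 8.33 g

L-cysteine hydrochloride 1.59 g; sucrose 89.68 g; monopotassium phosphate 25.86 g; HEPES 4.05 g; sodium bicarbonate 3.69 g; sodium citrate dihydrate 8.33 g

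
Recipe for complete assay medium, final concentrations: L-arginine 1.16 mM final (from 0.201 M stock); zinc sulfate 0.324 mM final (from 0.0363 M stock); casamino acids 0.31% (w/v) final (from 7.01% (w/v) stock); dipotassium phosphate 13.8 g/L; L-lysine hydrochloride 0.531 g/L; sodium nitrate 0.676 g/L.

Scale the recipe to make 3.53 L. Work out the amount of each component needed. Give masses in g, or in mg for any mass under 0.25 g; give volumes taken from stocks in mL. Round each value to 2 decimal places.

Working volume: 3.53 L.
L-arginine: dilute stock: 1.16 mM × 3530 mL ÷ 201 mM = 20.37 mL
zinc sulfate: dilute stock: 0.324 mM × 3530 mL ÷ 36.3 mM = 31.51 mL
casamino acids: dilute stock: 0.31% ÷ 7.01% × 3530 mL = 156.11 mL
dipotassium phosphate: 13.8 g/L × 3.53 L = 48.71 g
L-lysine hydrochloride: 0.531 g/L × 3.53 L = 1.87 g
sodium nitrate: 0.676 g/L × 3.53 L = 2.39 g

L-arginine 20.37 mL; zinc sulfate 31.51 mL; casamino acids 156.11 mL; dipotassium phosphate 48.71 g; L-lysine hydrochloride 1.87 g; sodium nitrate 2.39 g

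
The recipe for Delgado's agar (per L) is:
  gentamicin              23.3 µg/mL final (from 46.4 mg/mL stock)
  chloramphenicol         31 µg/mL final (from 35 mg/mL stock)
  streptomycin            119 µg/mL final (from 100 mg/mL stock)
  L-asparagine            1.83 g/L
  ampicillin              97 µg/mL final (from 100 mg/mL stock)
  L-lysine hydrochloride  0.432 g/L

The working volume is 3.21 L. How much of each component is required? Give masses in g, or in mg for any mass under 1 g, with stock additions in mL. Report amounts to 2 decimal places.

Working volume: 3.21 L.
gentamicin: C1V1 = C2V2 → 23.3 µg/mL × 3210 mL ÷ 46400 µg/mL = 1.61 mL
chloramphenicol: C1V1 = C2V2 → 31 µg/mL × 3210 mL ÷ 35000 µg/mL = 2.84 mL
streptomycin: C1V1 = C2V2 → 119 µg/mL × 3210 mL ÷ 100000 µg/mL = 3.82 mL
L-asparagine: 1.83 g/L × 3.21 L = 5.87 g
ampicillin: V = C2·V2/C1 = 97 µg/mL × 3210 mL ÷ 100000 µg/mL = 3.11 mL
L-lysine hydrochloride: 0.432 g/L × 3.21 L = 1.39 g

gentamicin 1.61 mL; chloramphenicol 2.84 mL; streptomycin 3.82 mL; L-asparagine 5.87 g; ampicillin 3.11 mL; L-lysine hydrochloride 1.39 g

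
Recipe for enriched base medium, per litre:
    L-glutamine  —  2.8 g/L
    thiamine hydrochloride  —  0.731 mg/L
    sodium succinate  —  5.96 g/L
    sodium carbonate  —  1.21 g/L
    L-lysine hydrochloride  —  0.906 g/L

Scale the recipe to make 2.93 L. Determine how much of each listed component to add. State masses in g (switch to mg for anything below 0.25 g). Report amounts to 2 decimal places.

Working volume: 2.93 L.
L-glutamine: 2.8 g/L × 2.93 L = 8.20 g
thiamine hydrochloride: 0.731 mg/L × 2.93 L = 2.14 mg
sodium succinate: 5.96 g/L × 2.93 L = 17.46 g
sodium carbonate: 1.21 g/L × 2.93 L = 3.55 g
L-lysine hydrochloride: 0.906 g/L × 2.93 L = 2.65 g

L-glutamine 8.20 g; thiamine hydrochloride 2.14 mg; sodium succinate 17.46 g; sodium carbonate 3.55 g; L-lysine hydrochloride 2.65 g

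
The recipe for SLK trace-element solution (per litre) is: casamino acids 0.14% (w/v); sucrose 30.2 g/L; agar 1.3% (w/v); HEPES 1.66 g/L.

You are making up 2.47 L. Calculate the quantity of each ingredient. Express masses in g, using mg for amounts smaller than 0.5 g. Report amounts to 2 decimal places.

Scale factor relative to 1 L: 2.47.
casamino acids: 0.14 g per 100 mL × 2470 mL ÷ 100 = 3.46 g
sucrose: 30.2 g/L × 2.47 L = 74.59 g
agar: 1.3 g per 100 mL × 2470 mL ÷ 100 = 32.11 g
HEPES: 1.66 g/L × 2.47 L = 4.10 g

casamino acids 3.46 g; sucrose 74.59 g; agar 32.11 g; HEPES 4.10 g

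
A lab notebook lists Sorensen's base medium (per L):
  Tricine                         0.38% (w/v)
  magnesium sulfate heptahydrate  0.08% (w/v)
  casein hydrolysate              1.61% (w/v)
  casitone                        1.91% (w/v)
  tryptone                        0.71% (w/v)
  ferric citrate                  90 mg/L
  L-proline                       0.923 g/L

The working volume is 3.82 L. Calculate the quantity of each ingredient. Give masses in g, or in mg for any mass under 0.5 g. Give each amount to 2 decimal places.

Scale factor relative to 1 L: 3.82.
Tricine: 0.38% w/v = 3.8 g/L → 3.8 × 3.82 L = 14.52 g
magnesium sulfate heptahydrate: 0.08% w/v = 0.8 g/L → 0.8 × 3.82 L = 3.06 g
casein hydrolysate: 1.61 g per 100 mL × 3820 mL ÷ 100 = 61.50 g
casitone: 1.91% w/v = 19.1 g/L → 19.1 × 3.82 L = 72.96 g
tryptone: 0.71 g per 100 mL × 3820 mL ÷ 100 = 27.12 g
ferric citrate: 90 mg/L × 3.82 L = 343.80 mg
L-proline: 0.923 g/L × 3.82 L = 3.53 g

Tricine 14.52 g; magnesium sulfate heptahydrate 3.06 g; casein hydrolysate 61.50 g; casitone 72.96 g; tryptone 27.12 g; ferric citrate 343.80 mg; L-proline 3.53 g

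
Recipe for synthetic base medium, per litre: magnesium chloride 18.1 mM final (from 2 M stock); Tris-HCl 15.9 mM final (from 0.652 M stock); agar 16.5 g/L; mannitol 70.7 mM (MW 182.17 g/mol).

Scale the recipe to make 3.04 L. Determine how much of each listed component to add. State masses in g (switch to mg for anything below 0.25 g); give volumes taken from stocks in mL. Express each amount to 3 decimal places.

magnesium chloride 27.512 mL; Tris-HCl 74.135 mL; agar 50.160 g; mannitol 39.153 g

Scale factor relative to 1 L: 3.04.
magnesium chloride: C1V1 = C2V2 → 18.1 mM × 3040 mL ÷ 2000 mM = 27.512 mL
Tris-HCl: dilute stock: 15.9 mM × 3040 mL ÷ 652 mM = 74.135 mL
agar: 16.5 g/L × 3.04 L = 50.160 g
mannitol: 70.7 mmol/L × 182.17 g/mol × 3.04 L ÷ 1000 = 39.153 g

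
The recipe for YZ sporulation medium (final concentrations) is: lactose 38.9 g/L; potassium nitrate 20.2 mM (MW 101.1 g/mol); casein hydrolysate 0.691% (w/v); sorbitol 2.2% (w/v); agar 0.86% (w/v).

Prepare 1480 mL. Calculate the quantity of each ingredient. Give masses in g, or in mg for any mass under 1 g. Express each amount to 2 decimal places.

lactose 57.57 g; potassium nitrate 3.02 g; casein hydrolysate 10.23 g; sorbitol 32.56 g; agar 12.73 g

Scale factor relative to 1 L: 1.48.
lactose: 38.9 g/L × 1.48 L = 57.57 g
potassium nitrate: 20.2 mmol/L × 101.1 g/mol × 1.48 L ÷ 1000 = 3.02 g
casein hydrolysate: 0.691 g per 100 mL × 1480 mL ÷ 100 = 10.23 g
sorbitol: 2.2% w/v = 22 g/L → 22 × 1.48 L = 32.56 g
agar: 0.86 g per 100 mL × 1480 mL ÷ 100 = 12.73 g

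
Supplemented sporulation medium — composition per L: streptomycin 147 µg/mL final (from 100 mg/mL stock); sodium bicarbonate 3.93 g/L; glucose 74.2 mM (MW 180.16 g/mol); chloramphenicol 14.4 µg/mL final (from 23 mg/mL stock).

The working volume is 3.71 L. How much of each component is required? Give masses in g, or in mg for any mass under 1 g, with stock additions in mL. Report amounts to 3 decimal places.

streptomycin 5.454 mL; sodium bicarbonate 14.580 g; glucose 49.595 g; chloramphenicol 2.323 mL

Scale factor relative to 1 L: 3.71.
streptomycin: dilute stock: 147 µg/mL × 3710 mL ÷ 100000 µg/mL = 5.454 mL
sodium bicarbonate: 3.93 g/L × 3.71 L = 14.580 g
glucose: 74.2 mmol/L × 180.16 g/mol × 3.71 L ÷ 1000 = 49.595 g
chloramphenicol: dilute stock: 14.4 µg/mL × 3710 mL ÷ 23000 µg/mL = 2.323 mL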